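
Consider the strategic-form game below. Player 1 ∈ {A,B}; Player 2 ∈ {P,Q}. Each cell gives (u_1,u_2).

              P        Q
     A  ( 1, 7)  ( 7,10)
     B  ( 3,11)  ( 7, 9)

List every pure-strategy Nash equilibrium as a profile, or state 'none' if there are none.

NE set: (A,Q), (B,P)

(A,P): not NE [P1→B gives 3>1; P2→Q gives 10>7]
(A,Q): NE
(B,P): NE
(B,Q): not NE [P2→P gives 11>9]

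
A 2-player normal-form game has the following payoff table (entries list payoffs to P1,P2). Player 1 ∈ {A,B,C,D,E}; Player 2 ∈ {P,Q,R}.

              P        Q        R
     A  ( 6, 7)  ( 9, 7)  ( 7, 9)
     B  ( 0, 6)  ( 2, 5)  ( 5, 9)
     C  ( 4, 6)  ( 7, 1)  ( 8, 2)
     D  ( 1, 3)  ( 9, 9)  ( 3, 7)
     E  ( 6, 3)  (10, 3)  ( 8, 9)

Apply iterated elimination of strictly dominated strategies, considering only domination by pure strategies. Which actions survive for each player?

IESDS → P1:{A,C,E} P2:{P,R}

P1 drop B (A beats it: P:6>0 Q:9>2 R:7>5)
P1 drop D (E beats it: P:6>1 Q:10>9 R:8>3)
P2 drop Q (R beats it: A:9>7 C:2>1 E:9>3)
P1→{A,C,E} P2→{P,R}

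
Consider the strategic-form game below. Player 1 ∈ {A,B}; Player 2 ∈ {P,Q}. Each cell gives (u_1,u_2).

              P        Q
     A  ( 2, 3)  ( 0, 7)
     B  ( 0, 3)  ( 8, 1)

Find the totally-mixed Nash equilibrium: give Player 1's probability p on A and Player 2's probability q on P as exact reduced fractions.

(p,q) = (1/3, 4/5)

P1 indiff ⇒ q·2+(1-q)·0 = q·0+(1-q)·8 ⇒ q(2) = (1-q)(8) ⇒ q = 4/5
P2 indiff ⇒ p·3+(1-p)·3 = p·7+(1-p)·1 ⇒ p(-4) = (1-p)(-2) ⇒ p = 1/3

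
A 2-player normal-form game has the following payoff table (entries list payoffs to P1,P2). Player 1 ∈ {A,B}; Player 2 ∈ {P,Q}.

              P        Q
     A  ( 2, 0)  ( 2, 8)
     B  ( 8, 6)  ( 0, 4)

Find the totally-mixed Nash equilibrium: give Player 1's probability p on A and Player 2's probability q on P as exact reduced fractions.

(p,q) = (1/5, 1/4)

P1 indiff ⇒ q·2+(1-q)·2 = q·8+(1-q)·0 ⇒ q(-6) = (1-q)(-2) ⇒ q = 1/4
P2 indiff ⇒ p·0+(1-p)·6 = p·8+(1-p)·4 ⇒ p(-8) = (1-p)(-2) ⇒ p = 1/5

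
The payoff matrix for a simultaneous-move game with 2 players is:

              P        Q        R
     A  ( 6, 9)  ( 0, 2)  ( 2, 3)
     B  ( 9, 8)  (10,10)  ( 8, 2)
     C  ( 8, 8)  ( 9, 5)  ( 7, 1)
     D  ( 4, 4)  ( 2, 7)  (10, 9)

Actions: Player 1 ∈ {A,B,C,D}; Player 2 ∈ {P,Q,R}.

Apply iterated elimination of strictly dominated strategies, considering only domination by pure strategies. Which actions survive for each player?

Remaining: P1:{B,D} P2:{Q,R}

P1 drop A (B beats it: P:9>6 Q:10>0 R:8>2)
P1 drop C (B beats it: P:9>8 Q:10>9 R:8>7)
P2 drop P (Q beats it: B:10>8 D:7>4)
P1→{B,D} P2→{Q,R}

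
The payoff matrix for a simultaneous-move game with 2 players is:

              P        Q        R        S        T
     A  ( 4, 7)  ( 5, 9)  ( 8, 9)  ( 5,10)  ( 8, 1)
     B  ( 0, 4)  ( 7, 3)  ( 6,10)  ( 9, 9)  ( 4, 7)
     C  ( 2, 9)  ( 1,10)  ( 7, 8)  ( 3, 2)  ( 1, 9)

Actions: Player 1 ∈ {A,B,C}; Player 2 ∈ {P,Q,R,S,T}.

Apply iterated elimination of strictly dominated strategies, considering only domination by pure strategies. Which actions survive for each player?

P1 drop C (A beats it: P:4>2 Q:5>1 R:8>7 S:5>3 T:8>1)
P2 drop P (R beats it: A:9>7 B:10>4)
P2 drop Q (S beats it: A:10>9 B:9>3)
P2 drop T (R beats it: A:9>1 B:10>7)
P1→{A,B} P2→{R,S}

Remaining: P1:{A,B} P2:{R,S}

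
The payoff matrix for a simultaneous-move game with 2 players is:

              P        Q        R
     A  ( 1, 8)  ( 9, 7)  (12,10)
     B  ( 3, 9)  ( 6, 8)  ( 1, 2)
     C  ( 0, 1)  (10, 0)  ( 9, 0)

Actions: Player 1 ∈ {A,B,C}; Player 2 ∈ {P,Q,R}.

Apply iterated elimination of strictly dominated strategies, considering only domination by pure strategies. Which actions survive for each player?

Remaining: P1:{A,B} P2:{P,R}

P2 drop Q (P beats it: A:8>7 B:9>8 C:1>0)
P1 drop C (A beats it: P:1>0 R:12>9)
P1→{A,B} P2→{P,R}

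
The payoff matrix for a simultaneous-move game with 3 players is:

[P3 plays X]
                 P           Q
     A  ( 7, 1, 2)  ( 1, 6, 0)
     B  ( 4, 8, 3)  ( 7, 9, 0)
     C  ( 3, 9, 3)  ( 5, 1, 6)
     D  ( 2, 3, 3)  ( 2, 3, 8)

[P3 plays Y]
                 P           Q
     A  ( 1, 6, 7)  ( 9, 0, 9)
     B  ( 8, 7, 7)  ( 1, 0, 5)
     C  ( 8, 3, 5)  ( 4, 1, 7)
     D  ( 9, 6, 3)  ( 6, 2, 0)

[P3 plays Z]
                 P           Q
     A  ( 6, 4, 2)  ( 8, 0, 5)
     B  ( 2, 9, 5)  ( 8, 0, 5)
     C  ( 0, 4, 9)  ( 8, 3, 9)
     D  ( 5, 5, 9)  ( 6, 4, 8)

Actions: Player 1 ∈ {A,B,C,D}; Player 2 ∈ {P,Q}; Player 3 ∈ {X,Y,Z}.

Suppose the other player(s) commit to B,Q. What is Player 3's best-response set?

P3 best: {Y,Z}

u_3(X vs B,Q) = 0
u_3(Y vs B,Q) = 5
u_3(Z vs B,Q) = 5
max payoff 5 at {Y,Z}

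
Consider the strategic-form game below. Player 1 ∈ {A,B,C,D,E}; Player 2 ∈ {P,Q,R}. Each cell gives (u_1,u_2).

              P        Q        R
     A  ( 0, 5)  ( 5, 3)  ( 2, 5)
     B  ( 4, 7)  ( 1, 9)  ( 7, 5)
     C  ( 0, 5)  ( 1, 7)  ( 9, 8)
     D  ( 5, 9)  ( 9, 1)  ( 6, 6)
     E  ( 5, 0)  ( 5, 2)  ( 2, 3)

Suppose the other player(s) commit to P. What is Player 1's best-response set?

u_1(A vs P) = 0
u_1(B vs P) = 4
u_1(C vs P) = 0
u_1(D vs P) = 5
u_1(E vs P) = 5
max payoff 5 at {D,E}

BR_1 = {D,E}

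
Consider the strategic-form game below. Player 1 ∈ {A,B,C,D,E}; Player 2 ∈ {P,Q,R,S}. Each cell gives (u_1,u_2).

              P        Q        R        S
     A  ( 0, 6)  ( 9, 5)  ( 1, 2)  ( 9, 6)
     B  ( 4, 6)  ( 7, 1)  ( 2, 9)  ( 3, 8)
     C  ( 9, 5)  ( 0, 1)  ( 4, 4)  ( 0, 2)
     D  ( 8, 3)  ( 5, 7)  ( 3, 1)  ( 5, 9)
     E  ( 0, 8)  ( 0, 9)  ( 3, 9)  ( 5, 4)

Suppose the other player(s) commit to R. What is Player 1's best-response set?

BR_1 = {C}

u_1(A vs R) = 1
u_1(B vs R) = 2
u_1(C vs R) = 4
u_1(D vs R) = 3
u_1(E vs R) = 3
max payoff 4 at {C}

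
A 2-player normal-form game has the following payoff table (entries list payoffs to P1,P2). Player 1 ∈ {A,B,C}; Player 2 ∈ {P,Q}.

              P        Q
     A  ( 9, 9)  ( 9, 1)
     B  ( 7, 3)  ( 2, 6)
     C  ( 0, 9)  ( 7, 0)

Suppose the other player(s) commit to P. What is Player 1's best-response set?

BR_1 = {A}

u_1(A vs P) = 9
u_1(B vs P) = 7
u_1(C vs P) = 0
max payoff 9 at {A}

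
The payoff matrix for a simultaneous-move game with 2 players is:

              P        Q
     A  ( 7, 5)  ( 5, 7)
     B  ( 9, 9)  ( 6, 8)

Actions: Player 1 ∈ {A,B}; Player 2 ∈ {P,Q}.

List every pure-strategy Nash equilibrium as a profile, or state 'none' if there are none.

PSNE = {(B,P)}

(A,P): not NE [P1→B gives 9>7; P2→Q gives 7>5]
(A,Q): not NE [P1→B gives 6>5]
(B,P): NE
(B,Q): not NE [P2→P gives 9>8]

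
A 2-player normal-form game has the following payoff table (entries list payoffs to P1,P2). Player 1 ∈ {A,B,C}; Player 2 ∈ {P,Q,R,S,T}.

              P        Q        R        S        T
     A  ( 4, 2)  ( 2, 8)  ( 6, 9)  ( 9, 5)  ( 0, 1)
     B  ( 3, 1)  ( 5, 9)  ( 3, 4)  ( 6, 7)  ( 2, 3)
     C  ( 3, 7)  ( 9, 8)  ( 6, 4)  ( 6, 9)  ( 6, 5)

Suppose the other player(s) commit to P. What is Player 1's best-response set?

argmax u_1 = {A}

u_1(A vs P) = 4
u_1(B vs P) = 3
u_1(C vs P) = 3
max payoff 4 at {A}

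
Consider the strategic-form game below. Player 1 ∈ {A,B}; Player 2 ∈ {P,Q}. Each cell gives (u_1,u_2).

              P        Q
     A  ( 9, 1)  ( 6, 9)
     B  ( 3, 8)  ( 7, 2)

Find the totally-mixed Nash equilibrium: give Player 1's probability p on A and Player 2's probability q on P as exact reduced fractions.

P1 mixes 3/7 on A; P2 mixes 1/7 on P

P1 indiff ⇒ q·9+(1-q)·6 = q·3+(1-q)·7 ⇒ q(6) = (1-q)(1) ⇒ q = 1/7
P2 indiff ⇒ p·1+(1-p)·8 = p·9+(1-p)·2 ⇒ p(-8) = (1-p)(-6) ⇒ p = 3/7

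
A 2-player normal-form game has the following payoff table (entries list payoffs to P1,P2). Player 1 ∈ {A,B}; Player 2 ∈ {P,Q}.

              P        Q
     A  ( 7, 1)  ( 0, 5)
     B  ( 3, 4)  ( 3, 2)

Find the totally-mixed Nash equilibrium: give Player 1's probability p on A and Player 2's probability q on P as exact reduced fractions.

P1 mixes 1/3 on A; P2 mixes 3/7 on P

P1 indiff ⇒ q·7+(1-q)·0 = q·3+(1-q)·3 ⇒ q(4) = (1-q)(3) ⇒ q = 3/7
P2 indiff ⇒ p·1+(1-p)·4 = p·5+(1-p)·2 ⇒ p(-4) = (1-p)(-2) ⇒ p = 1/3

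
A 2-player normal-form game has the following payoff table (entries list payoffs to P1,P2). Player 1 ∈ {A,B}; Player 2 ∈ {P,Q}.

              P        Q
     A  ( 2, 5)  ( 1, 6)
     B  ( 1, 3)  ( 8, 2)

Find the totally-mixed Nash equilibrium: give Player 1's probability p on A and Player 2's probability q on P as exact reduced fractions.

P1 indiff ⇒ q·2+(1-q)·1 = q·1+(1-q)·8 ⇒ q(1) = (1-q)(7) ⇒ q = 7/8
P2 indiff ⇒ p·5+(1-p)·3 = p·6+(1-p)·2 ⇒ p(-1) = (1-p)(-1) ⇒ p = 1/2

p=1/2, q=7/8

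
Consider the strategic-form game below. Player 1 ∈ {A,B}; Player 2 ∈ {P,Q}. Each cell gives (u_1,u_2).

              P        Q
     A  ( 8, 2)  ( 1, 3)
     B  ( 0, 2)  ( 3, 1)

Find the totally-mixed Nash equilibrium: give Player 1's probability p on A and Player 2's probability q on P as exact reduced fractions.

p=1/2, q=1/5

P1 indiff ⇒ q·8+(1-q)·1 = q·0+(1-q)·3 ⇒ q(8) = (1-q)(2) ⇒ q = 1/5
P2 indiff ⇒ p·2+(1-p)·2 = p·3+(1-p)·1 ⇒ p(-1) = (1-p)(-1) ⇒ p = 1/2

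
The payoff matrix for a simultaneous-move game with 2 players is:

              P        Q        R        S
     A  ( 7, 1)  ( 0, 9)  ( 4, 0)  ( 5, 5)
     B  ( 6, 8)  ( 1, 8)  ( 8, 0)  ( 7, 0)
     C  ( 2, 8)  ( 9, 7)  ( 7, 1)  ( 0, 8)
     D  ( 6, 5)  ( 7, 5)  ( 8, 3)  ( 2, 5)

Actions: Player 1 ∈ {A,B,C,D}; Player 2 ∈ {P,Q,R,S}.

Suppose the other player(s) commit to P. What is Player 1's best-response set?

argmax u_1 = {A}

u_1(A vs P) = 7
u_1(B vs P) = 6
u_1(C vs P) = 2
u_1(D vs P) = 6
max payoff 7 at {A}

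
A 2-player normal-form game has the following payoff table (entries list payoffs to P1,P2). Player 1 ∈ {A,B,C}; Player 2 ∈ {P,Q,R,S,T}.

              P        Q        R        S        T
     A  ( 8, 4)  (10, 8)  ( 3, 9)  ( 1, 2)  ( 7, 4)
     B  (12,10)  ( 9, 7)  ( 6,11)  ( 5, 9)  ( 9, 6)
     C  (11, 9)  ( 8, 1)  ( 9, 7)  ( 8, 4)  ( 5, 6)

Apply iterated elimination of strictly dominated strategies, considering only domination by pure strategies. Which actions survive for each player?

P2 drop Q (R beats it: A:9>8 B:11>7 C:7>1)
P1 drop A (B beats it: P:12>8 R:6>3 S:5>1 T:9>7)
P2 drop S (P beats it: B:10>9 C:9>4)
P2 drop T (P beats it: B:10>6 C:9>6)
P1→{B,C} P2→{P,R}

Survivors P1:{B,C} P2:{P,R}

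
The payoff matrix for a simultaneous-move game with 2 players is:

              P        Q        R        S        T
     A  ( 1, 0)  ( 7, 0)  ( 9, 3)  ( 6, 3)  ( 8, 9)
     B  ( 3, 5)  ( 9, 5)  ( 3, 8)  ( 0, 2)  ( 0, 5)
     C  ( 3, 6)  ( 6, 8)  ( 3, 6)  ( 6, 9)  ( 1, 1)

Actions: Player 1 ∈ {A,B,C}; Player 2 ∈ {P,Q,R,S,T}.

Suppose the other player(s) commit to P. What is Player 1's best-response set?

argmax u_1 = {B,C}

u_1(A vs P) = 1
u_1(B vs P) = 3
u_1(C vs P) = 3
max payoff 3 at {B,C}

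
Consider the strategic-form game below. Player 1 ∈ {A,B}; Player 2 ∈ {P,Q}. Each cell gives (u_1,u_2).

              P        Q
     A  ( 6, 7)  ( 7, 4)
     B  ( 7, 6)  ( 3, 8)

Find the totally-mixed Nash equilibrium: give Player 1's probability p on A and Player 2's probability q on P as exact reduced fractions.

P1 indiff ⇒ q·6+(1-q)·7 = q·7+(1-q)·3 ⇒ q(-1) = (1-q)(-4) ⇒ q = 4/5
P2 indiff ⇒ p·7+(1-p)·6 = p·4+(1-p)·8 ⇒ p(3) = (1-p)(2) ⇒ p = 2/5

P1 mixes 2/5 on A; P2 mixes 4/5 on P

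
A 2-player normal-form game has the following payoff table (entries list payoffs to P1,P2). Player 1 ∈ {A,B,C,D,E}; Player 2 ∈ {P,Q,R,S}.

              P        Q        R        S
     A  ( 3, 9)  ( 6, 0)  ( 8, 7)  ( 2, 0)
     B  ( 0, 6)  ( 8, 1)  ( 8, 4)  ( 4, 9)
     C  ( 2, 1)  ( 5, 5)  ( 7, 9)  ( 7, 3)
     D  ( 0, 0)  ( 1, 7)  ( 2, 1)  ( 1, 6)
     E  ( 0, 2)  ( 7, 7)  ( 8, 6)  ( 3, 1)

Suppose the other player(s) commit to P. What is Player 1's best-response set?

P1 best: {A}

u_1(A vs P) = 3
u_1(B vs P) = 0
u_1(C vs P) = 2
u_1(D vs P) = 0
u_1(E vs P) = 0
max payoff 3 at {A}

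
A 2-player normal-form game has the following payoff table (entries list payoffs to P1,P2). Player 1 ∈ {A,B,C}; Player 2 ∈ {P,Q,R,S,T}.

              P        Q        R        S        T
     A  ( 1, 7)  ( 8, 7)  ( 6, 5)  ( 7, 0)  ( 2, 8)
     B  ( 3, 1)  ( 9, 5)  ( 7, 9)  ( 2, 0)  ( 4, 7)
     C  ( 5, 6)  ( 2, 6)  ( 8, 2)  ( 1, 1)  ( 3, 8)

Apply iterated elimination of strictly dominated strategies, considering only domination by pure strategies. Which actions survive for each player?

Survivors P1:{B,C} P2:{R,T}

P2 drop P (T beats it: A:8>7 B:7>1 C:8>6)
P2 drop Q (T beats it: A:8>7 B:7>5 C:8>6)
P2 drop S (R beats it: A:5>0 B:9>0 C:2>1)
P1 drop A (B beats it: R:7>6 T:4>2)
P1→{B,C} P2→{R,T}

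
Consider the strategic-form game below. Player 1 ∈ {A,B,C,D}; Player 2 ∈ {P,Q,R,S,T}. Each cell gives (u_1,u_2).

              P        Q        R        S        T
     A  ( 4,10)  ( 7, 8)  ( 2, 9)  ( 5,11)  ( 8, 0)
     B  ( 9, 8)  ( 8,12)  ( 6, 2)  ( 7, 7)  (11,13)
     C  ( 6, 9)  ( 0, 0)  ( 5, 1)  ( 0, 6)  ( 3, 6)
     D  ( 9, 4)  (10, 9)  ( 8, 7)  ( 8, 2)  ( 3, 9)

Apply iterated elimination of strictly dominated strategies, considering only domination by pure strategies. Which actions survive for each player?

Survivors P1:{B,D} P2:{Q,T}

P1 drop A (B beats it: P:9>4 Q:8>7 R:6>2 S:7>5 T:11>8)
P1 drop C (B beats it: P:9>6 Q:8>0 R:6>5 S:7>0 T:11>3)
P2 drop P (Q beats it: B:12>8 D:9>4)
P2 drop R (Q beats it: B:12>2 D:9>7)
P2 drop S (Q beats it: B:12>7 D:9>2)
P1→{B,D} P2→{Q,T}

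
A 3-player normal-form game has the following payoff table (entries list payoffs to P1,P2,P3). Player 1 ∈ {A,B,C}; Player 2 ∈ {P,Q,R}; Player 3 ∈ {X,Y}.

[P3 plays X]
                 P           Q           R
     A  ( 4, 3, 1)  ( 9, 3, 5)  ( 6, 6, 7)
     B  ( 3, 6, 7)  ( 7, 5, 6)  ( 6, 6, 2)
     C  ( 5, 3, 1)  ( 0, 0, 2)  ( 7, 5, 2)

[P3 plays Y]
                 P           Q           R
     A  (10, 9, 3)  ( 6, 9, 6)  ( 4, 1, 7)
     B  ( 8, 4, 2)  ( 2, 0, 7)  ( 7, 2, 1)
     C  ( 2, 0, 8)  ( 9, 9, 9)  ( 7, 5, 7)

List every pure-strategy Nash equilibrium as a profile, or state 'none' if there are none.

(A,P,X): not NE [P1→C gives 5>4; P2→R gives 6>3; P3→Y gives 3>1]
(A,P,Y): NE
(A,Q,X): not NE [P2→R gives 6>3; P3→Y gives 6>5]
(A,Q,Y): not NE [P1→C gives 9>6]
(A,R,X): not NE [P1→C gives 7>6]
(A,R,Y): not NE [P1→C gives 7>4; P2→Q gives 9>1]
(B,P,X): not NE [P1→C gives 5>3]
(B,P,Y): not NE [P1→A gives 10>8; P3→X gives 7>2]
(B,Q,X): not NE [P1→A gives 9>7; P2→R gives 6>5; P3→Y gives 7>6]
(B,Q,Y): not NE [P1→C gives 9>2; P2→P gives 4>0]
(B,R,X): not NE [P1→C gives 7>6]
(B,R,Y): not NE [P2→P gives 4>2; P3→X gives 2>1]
(C,P,X): not NE [P2→R gives 5>3; P3→Y gives 8>1]
(C,P,Y): not NE [P1→A gives 10>2; P2→Q gives 9>0]
(C,Q,X): not NE [P1→A gives 9>0; P2→R gives 5>0; P3→Y gives 9>2]
(C,Q,Y): NE
(C,R,X): not NE [P3→Y gives 7>2]
(C,R,Y): not NE [P2→Q gives 9>5]

NE set: (A,P,Y), (C,Q,Y)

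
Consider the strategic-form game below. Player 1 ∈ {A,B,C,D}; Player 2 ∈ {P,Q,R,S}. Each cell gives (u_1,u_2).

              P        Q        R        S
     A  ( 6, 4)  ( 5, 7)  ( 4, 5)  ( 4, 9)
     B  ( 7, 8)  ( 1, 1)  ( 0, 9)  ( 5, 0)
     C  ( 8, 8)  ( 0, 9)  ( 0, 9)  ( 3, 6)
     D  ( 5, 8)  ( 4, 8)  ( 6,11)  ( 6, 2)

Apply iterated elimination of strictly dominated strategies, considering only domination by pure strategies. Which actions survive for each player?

P2 drop P (R beats it: A:5>4 B:9>8 C:9>8 D:11>8)
P1 drop B (D beats it: Q:4>1 R:6>0 S:6>5)
P1 drop C (A beats it: Q:5>0 R:4>0 S:4>3)
P1→{A,D} P2→{Q,R,S}

Remaining: P1:{A,D} P2:{Q,R,S}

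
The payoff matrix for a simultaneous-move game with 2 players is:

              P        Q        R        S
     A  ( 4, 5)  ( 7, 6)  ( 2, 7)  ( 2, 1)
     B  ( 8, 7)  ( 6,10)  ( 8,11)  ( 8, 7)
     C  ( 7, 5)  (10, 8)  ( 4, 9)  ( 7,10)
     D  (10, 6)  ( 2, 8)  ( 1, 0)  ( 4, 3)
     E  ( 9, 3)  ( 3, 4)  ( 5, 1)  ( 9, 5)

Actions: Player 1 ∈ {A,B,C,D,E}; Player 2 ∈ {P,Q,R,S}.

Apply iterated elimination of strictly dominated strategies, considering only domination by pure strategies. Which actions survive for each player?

P1 drop A (C beats it: P:7>4 Q:10>7 R:4>2 S:7>2)
P2 drop P (Q beats it: B:10>7 C:8>5 D:8>6 E:4>3)
P1 drop D (B beats it: Q:6>2 R:8>1 S:8>4)
P1→{B,C,E} P2→{Q,R,S}

IESDS → P1:{B,C,E} P2:{Q,R,S}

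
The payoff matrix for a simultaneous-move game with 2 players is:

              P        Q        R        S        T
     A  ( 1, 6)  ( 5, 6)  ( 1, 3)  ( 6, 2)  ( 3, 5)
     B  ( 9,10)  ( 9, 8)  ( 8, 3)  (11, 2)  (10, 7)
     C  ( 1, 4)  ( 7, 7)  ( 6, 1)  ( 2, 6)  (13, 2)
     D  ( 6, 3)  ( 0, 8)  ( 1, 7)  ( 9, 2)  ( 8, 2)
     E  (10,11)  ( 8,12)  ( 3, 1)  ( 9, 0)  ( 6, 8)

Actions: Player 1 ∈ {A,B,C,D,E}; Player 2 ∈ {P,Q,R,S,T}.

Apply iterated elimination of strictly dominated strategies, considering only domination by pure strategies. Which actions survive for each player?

P1 drop A (B beats it: P:9>1 Q:9>5 R:8>1 S:11>6 T:10>3)
P1 drop D (B beats it: P:9>6 Q:9>0 R:8>1 S:11>9 T:10>8)
P2 drop R (P beats it: B:10>3 C:4>1 E:11>1)
P2 drop S (Q beats it: B:8>2 C:7>6 E:12>0)
P2 drop T (P beats it: B:10>7 C:4>2 E:11>8)
P1 drop C (B beats it: P:9>1 Q:9>7)
P1→{B,E} P2→{P,Q}

Remaining: P1:{B,E} P2:{P,Q}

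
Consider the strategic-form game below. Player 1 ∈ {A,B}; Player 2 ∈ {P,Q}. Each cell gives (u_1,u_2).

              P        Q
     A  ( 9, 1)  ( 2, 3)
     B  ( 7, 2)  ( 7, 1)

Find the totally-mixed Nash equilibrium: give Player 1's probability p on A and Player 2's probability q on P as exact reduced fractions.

P1 indiff ⇒ q·9+(1-q)·2 = q·7+(1-q)·7 ⇒ q(2) = (1-q)(5) ⇒ q = 5/7
P2 indiff ⇒ p·1+(1-p)·2 = p·3+(1-p)·1 ⇒ p(-2) = (1-p)(-1) ⇒ p = 1/3

p=1/3, q=5/7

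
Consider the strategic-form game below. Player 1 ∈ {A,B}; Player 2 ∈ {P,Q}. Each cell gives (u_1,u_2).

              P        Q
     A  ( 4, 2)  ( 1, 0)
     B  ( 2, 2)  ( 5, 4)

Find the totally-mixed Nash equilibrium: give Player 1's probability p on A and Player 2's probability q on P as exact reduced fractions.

P1 indiff ⇒ q·4+(1-q)·1 = q·2+(1-q)·5 ⇒ q(2) = (1-q)(4) ⇒ q = 2/3
P2 indiff ⇒ p·2+(1-p)·2 = p·0+(1-p)·4 ⇒ p(2) = (1-p)(2) ⇒ p = 1/2

p=1/2, q=2/3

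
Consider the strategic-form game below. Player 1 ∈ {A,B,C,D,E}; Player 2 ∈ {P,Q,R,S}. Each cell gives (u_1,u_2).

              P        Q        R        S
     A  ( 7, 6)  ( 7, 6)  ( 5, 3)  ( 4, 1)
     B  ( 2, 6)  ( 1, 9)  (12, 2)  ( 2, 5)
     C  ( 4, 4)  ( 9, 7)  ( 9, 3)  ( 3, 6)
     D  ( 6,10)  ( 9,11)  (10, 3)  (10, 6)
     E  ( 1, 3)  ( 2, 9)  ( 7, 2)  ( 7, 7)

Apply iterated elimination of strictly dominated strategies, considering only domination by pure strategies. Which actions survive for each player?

IESDS → P1:{A,C,D} P2:{P,Q}

P1 drop E (D beats it: P:6>1 Q:9>2 R:10>7 S:10>7)
P2 drop R (P beats it: A:6>3 B:6>2 C:4>3 D:10>3)
P1 drop B (A beats it: P:7>2 Q:7>1 S:4>2)
P2 drop S (Q beats it: A:6>1 C:7>6 D:11>6)
P1→{A,C,D} P2→{P,Q}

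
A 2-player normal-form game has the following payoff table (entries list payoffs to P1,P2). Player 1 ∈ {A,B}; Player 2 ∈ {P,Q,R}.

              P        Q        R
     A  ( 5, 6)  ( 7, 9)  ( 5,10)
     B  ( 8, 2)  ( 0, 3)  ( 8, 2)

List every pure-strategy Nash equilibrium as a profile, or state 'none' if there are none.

No pure NE.

(A,P): not NE [P1→B gives 8>5; P2→R gives 10>6]
(A,Q): not NE [P2→R gives 10>9]
(A,R): not NE [P1→B gives 8>5]
(B,P): not NE [P2→Q gives 3>2]
(B,Q): not NE [P1→A gives 7>0]
(B,R): not NE [P2→Q gives 3>2]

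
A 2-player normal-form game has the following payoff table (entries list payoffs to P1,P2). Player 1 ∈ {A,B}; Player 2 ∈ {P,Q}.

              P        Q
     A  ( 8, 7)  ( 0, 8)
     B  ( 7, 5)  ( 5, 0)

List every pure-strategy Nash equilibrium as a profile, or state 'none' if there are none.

Equilibria: none

(A,P): not NE [P2→Q gives 8>7]
(A,Q): not NE [P1→B gives 5>0]
(B,P): not NE [P1→A gives 8>7]
(B,Q): not NE [P2→P gives 5>0]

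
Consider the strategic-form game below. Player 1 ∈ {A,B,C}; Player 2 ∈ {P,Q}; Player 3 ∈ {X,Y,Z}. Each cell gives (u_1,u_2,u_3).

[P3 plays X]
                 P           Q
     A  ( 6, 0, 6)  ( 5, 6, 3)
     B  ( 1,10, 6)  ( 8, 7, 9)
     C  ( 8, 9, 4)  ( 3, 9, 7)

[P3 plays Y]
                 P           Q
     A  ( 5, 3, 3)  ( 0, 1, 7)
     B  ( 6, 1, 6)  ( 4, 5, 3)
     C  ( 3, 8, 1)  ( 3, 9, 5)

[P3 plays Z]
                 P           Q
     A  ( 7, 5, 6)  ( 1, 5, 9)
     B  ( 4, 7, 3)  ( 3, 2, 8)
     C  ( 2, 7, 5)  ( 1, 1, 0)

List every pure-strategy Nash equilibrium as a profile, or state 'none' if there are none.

(A,P,X): not NE [P1→C gives 8>6; P2→Q gives 6>0]
(A,P,Y): not NE [P1→B gives 6>5; P3→Z gives 6>3]
(A,P,Z): NE
(A,Q,X): not NE [P1→B gives 8>5; P3→Z gives 9>3]
(A,Q,Y): not NE [P1→B gives 4>0; P2→P gives 3>1; P3→Z gives 9>7]
(A,Q,Z): not NE [P1→B gives 3>1]
(B,P,X): not NE [P1→C gives 8>1]
(B,P,Y): not NE [P2→Q gives 5>1]
(B,P,Z): not NE [P1→A gives 7>4; P3→Y gives 6>3]
(B,Q,X): not NE [P2→P gives 10>7]
(B,Q,Y): not NE [P3→X gives 9>3]
(B,Q,Z): not NE [P2→P gives 7>2; P3→X gives 9>8]
(C,P,X): not NE [P3→Z gives 5>4]
(C,P,Y): not NE [P1→B gives 6>3; P2→Q gives 9>8; P3→Z gives 5>1]
(C,P,Z): not NE [P1→A gives 7>2]
(C,Q,X): not NE [P1→B gives 8>3]
(C,Q,Y): not NE [P1→B gives 4>3; P3→X gives 7>5]
(C,Q,Z): not NE [P1→B gives 3>1; P2→P gives 7>1; P3→X gives 7>0]

NE set: (A,P,Z)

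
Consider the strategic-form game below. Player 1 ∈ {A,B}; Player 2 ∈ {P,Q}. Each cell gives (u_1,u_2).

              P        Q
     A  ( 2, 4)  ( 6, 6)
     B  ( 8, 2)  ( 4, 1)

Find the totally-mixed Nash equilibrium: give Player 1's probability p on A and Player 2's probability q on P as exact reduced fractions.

P1 indiff ⇒ q·2+(1-q)·6 = q·8+(1-q)·4 ⇒ q(-6) = (1-q)(-2) ⇒ q = 1/4
P2 indiff ⇒ p·4+(1-p)·2 = p·6+(1-p)·1 ⇒ p(-2) = (1-p)(-1) ⇒ p = 1/3

p=1/3, q=1/4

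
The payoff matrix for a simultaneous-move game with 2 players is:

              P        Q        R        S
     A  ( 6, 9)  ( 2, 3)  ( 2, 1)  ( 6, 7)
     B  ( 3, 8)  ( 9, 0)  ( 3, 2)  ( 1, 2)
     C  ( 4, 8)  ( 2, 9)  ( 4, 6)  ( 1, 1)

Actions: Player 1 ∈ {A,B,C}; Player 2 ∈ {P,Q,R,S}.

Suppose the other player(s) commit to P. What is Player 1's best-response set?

u_1(A vs P) = 6
u_1(B vs P) = 3
u_1(C vs P) = 4
max payoff 6 at {A}

BR_1 = {A}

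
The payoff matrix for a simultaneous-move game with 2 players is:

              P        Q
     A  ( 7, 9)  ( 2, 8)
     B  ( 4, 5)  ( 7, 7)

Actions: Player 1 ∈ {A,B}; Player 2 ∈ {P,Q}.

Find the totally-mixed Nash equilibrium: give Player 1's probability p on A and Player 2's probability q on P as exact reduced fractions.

P1 indiff ⇒ q·7+(1-q)·2 = q·4+(1-q)·7 ⇒ q(3) = (1-q)(5) ⇒ q = 5/8
P2 indiff ⇒ p·9+(1-p)·5 = p·8+(1-p)·7 ⇒ p(1) = (1-p)(2) ⇒ p = 2/3

(p,q) = (2/3, 5/8)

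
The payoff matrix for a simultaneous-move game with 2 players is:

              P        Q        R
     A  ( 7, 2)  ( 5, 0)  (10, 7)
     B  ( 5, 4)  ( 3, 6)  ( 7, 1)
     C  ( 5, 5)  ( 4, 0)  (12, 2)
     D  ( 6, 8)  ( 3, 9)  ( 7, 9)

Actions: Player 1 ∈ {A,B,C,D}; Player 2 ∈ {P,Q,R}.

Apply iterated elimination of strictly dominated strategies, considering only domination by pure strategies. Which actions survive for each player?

P1 drop B (A beats it: P:7>5 Q:5>3 R:10>7)
P1 drop D (A beats it: P:7>6 Q:5>3 R:10>7)
P2 drop Q (P beats it: A:2>0 C:5>0)
P1→{A,C} P2→{P,R}

Survivors P1:{A,C} P2:{P,R}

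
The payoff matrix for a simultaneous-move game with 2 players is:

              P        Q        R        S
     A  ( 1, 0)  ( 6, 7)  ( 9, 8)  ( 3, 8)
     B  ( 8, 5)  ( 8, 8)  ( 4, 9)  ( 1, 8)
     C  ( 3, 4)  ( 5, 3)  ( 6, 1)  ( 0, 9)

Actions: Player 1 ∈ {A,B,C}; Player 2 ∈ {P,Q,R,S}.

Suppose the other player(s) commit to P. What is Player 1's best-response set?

BR_1 = {B}

u_1(A vs P) = 1
u_1(B vs P) = 8
u_1(C vs P) = 3
max payoff 8 at {B}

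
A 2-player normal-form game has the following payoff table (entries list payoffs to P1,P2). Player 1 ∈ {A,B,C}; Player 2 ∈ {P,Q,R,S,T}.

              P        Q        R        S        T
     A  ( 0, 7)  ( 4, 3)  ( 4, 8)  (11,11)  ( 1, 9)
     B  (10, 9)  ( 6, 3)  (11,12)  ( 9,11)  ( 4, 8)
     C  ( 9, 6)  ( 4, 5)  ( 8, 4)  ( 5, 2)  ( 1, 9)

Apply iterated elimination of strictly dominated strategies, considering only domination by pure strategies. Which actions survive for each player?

P1 drop C (B beats it: P:10>9 Q:6>4 R:11>8 S:9>5 T:4>1)
P2 drop P (R beats it: A:8>7 B:12>9)
P2 drop Q (R beats it: A:8>3 B:12>3)
P2 drop T (S beats it: A:11>9 B:11>8)
P1→{A,B} P2→{R,S}

Remaining: P1:{A,B} P2:{R,S}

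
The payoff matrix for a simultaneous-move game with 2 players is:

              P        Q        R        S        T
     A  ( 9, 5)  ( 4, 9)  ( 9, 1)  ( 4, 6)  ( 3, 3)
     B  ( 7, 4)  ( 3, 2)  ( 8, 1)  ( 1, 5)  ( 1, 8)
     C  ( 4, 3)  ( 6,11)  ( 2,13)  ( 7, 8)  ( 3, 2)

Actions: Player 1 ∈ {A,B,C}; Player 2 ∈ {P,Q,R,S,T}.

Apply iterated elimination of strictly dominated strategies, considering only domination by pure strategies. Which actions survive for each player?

P1 drop B (A beats it: P:9>7 Q:4>3 R:9>8 S:4>1 T:3>1)
P2 drop P (Q beats it: A:9>5 C:11>3)
P2 drop S (Q beats it: A:9>6 C:11>8)
P2 drop T (Q beats it: A:9>3 C:11>2)
P1→{A,C} P2→{Q,R}

IESDS → P1:{A,C} P2:{Q,R}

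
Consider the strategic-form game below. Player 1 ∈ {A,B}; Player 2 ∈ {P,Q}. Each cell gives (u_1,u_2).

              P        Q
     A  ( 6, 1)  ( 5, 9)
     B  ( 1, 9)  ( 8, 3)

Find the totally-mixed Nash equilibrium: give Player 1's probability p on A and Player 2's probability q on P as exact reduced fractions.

P1 indiff ⇒ q·6+(1-q)·5 = q·1+(1-q)·8 ⇒ q(5) = (1-q)(3) ⇒ q = 3/8
P2 indiff ⇒ p·1+(1-p)·9 = p·9+(1-p)·3 ⇒ p(-8) = (1-p)(-6) ⇒ p = 3/7

(p,q) = (3/7, 3/8)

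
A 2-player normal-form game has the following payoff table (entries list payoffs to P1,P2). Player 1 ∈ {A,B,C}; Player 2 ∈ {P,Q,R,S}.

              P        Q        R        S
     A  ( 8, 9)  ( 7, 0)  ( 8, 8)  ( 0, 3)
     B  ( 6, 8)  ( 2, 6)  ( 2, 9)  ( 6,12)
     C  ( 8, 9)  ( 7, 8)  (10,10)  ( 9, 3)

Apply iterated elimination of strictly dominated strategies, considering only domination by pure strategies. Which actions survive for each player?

Remaining: P1:{A,C} P2:{P,R}

P1 drop B (C beats it: P:8>6 Q:7>2 R:10>2 S:9>6)
P2 drop Q (P beats it: A:9>0 C:9>8)
P2 drop S (P beats it: A:9>3 C:9>3)
P1→{A,C} P2→{P,R}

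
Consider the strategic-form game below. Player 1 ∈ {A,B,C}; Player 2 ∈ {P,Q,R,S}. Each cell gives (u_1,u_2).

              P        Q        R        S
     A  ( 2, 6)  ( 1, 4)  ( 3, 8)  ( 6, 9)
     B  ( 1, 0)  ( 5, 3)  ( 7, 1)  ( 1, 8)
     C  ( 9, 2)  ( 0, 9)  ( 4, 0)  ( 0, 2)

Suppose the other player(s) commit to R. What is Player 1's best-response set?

P1 best: {B}

u_1(A vs R) = 3
u_1(B vs R) = 7
u_1(C vs R) = 4
max payoff 7 at {B}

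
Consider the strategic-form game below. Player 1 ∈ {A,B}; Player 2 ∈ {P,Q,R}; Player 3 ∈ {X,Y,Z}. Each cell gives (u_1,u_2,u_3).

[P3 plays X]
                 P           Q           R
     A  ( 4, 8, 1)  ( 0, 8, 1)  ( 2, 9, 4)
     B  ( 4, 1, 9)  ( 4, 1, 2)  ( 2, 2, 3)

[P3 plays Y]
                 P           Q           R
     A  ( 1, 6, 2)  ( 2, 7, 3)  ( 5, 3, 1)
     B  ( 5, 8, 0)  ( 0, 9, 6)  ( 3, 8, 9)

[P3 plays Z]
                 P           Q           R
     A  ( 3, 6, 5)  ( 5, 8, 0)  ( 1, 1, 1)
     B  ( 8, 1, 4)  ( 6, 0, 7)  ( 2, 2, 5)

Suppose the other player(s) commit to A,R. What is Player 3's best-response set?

u_3(X vs A,R) = 4
u_3(Y vs A,R) = 1
u_3(Z vs A,R) = 1
max payoff 4 at {X}

P3 best: {X}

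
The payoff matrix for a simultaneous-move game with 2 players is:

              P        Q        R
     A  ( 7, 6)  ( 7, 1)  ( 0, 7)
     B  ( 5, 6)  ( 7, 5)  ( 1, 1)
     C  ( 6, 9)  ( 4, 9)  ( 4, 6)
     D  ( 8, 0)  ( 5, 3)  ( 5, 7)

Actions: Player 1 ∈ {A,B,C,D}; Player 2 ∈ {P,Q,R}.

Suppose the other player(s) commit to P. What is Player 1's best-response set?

u_1(A vs P) = 7
u_1(B vs P) = 5
u_1(C vs P) = 6
u_1(D vs P) = 8
max payoff 8 at {D}

BR_1 = {D}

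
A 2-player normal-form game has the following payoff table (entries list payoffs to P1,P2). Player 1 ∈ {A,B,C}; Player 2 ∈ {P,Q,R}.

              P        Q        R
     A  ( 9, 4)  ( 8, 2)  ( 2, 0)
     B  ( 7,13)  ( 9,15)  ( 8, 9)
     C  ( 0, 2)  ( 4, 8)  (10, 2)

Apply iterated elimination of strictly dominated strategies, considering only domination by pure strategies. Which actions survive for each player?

IESDS → P1:{A,B} P2:{P,Q}

P2 drop R (Q beats it: A:2>0 B:15>9 C:8>2)
P1 drop C (A beats it: P:9>0 Q:8>4)
P1→{A,B} P2→{P,Q}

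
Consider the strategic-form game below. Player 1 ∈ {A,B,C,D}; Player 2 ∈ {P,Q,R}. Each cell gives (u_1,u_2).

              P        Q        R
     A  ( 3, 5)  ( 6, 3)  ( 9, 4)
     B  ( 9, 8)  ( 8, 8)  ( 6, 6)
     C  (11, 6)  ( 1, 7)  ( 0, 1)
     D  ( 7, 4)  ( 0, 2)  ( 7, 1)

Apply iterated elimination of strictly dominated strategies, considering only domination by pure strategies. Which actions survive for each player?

Remaining: P1:{B,C} P2:{P,Q}

P2 drop R (P beats it: A:5>4 B:8>6 C:6>1 D:4>1)
P1 drop A (B beats it: P:9>3 Q:8>6)
P1 drop D (B beats it: P:9>7 Q:8>0)
P1→{B,C} P2→{P,Q}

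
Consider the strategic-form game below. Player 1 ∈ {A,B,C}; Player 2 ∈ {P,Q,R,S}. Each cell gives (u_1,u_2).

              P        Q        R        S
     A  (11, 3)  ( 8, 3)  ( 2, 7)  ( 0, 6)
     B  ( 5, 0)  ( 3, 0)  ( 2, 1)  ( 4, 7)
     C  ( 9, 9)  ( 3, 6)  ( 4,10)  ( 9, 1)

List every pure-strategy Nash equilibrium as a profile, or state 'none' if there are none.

(A,P): not NE [P2→R gives 7>3]
(A,Q): not NE [P2→R gives 7>3]
(A,R): not NE [P1→C gives 4>2]
(A,S): not NE [P1→C gives 9>0; P2→R gives 7>6]
(B,P): not NE [P1→A gives 11>5; P2→S gives 7>0]
(B,Q): not NE [P1→A gives 8>3; P2→S gives 7>0]
(B,R): not NE [P1→C gives 4>2; P2→S gives 7>1]
(B,S): not NE [P1→C gives 9>4]
(C,P): not NE [P1→A gives 11>9; P2→R gives 10>9]
(C,Q): not NE [P1→A gives 8>3; P2→R gives 10>6]
(C,R): NE
(C,S): not NE [P2→R gives 10>1]

Nash profiles: (C,R)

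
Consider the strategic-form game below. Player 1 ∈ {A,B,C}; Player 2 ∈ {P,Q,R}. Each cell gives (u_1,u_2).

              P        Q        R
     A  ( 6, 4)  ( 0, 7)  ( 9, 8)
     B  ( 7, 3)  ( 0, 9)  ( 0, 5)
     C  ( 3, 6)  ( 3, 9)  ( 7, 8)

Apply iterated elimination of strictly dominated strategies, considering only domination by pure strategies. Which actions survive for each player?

P2 drop P (Q beats it: A:7>4 B:9>3 C:9>6)
P1 drop B (C beats it: Q:3>0 R:7>0)
P1→{A,C} P2→{Q,R}

IESDS → P1:{A,C} P2:{Q,R}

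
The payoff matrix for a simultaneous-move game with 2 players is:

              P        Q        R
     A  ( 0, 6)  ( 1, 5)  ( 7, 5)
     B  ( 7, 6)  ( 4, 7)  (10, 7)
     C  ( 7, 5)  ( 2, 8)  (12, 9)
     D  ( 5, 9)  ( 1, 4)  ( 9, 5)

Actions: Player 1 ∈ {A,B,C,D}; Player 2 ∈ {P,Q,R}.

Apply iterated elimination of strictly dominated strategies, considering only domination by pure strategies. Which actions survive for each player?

Survivors P1:{B,C} P2:{Q,R}

P1 drop A (B beats it: P:7>0 Q:4>1 R:10>7)
P1 drop D (B beats it: P:7>5 Q:4>1 R:10>9)
P2 drop P (Q beats it: B:7>6 C:8>5)
P1→{B,C} P2→{Q,R}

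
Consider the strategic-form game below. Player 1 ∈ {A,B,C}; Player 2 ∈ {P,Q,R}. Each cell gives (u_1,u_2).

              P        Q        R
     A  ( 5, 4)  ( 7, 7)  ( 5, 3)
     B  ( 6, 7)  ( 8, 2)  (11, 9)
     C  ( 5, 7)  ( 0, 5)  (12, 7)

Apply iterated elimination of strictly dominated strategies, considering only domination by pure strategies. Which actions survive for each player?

Remaining: P1:{B,C} P2:{P,R}

P1 drop A (B beats it: P:6>5 Q:8>7 R:11>5)
P2 drop Q (P beats it: B:7>2 C:7>5)
P1→{B,C} P2→{P,R}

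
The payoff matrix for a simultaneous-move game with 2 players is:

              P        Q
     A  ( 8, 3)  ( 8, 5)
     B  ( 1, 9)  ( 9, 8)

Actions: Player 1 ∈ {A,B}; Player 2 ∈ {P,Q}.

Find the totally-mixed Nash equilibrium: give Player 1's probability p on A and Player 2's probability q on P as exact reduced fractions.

P1 mixes 1/3 on A; P2 mixes 1/8 on P

P1 indiff ⇒ q·8+(1-q)·8 = q·1+(1-q)·9 ⇒ q(7) = (1-q)(1) ⇒ q = 1/8
P2 indiff ⇒ p·3+(1-p)·9 = p·5+(1-p)·8 ⇒ p(-2) = (1-p)(-1) ⇒ p = 1/3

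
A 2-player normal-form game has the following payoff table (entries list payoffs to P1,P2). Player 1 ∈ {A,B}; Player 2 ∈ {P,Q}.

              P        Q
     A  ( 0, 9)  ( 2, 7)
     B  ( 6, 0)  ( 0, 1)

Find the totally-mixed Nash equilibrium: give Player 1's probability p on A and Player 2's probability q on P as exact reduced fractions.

P1 indiff ⇒ q·0+(1-q)·2 = q·6+(1-q)·0 ⇒ q(-6) = (1-q)(-2) ⇒ q = 1/4
P2 indiff ⇒ p·9+(1-p)·0 = p·7+(1-p)·1 ⇒ p(2) = (1-p)(1) ⇒ p = 1/3

P1 mixes 1/3 on A; P2 mixes 1/4 on P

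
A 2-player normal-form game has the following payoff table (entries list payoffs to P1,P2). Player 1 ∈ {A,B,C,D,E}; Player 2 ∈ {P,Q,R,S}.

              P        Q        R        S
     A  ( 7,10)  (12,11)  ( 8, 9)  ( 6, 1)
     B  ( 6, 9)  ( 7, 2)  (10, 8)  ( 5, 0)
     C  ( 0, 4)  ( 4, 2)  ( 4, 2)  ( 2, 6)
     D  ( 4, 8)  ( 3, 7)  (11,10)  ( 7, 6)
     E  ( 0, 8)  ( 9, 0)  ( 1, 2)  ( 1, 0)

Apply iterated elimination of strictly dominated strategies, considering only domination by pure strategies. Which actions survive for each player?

P1 drop C (A beats it: P:7>0 Q:12>4 R:8>4 S:6>2)
P1 drop E (A beats it: P:7>0 Q:12>9 R:8>1 S:6>1)
P2 drop S (P beats it: A:10>1 B:9>0 D:8>6)
P1→{A,B,D} P2→{P,Q,R}

Remaining: P1:{A,B,D} P2:{P,Q,R}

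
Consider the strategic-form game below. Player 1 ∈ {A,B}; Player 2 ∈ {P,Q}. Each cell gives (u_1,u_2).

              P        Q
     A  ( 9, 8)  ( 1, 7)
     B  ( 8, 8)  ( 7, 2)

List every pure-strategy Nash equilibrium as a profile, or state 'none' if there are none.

(A,P): NE
(A,Q): not NE [P1→B gives 7>1; P2→P gives 8>7]
(B,P): not NE [P1→A gives 9>8]
(B,Q): not NE [P2→P gives 8>2]

Nash profiles: (A,P)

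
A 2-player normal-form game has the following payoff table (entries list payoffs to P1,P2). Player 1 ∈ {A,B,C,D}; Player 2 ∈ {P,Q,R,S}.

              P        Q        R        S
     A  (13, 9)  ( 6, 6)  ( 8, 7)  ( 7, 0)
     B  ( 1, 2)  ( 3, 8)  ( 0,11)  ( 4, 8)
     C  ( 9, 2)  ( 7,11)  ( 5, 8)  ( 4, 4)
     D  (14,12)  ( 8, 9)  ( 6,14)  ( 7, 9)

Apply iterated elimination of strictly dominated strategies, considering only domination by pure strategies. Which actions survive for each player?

Survivors P1:{A,D} P2:{P,R}

P1 drop B (A beats it: P:13>1 Q:6>3 R:8>0 S:7>4)
P1 drop C (D beats it: P:14>9 Q:8>7 R:6>5 S:7>4)
P2 drop Q (P beats it: A:9>6 D:12>9)
P2 drop S (P beats it: A:9>0 D:12>9)
P1→{A,D} P2→{P,R}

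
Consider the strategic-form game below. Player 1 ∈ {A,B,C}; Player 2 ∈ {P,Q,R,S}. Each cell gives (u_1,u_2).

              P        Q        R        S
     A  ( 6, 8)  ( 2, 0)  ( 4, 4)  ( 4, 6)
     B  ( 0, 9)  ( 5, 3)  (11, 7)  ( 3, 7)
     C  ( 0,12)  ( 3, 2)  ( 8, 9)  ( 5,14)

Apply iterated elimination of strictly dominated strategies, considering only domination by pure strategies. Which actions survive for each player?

P2 drop Q (P beats it: A:8>0 B:9>3 C:12>2)
P2 drop R (P beats it: A:8>4 B:9>7 C:12>9)
P1 drop B (A beats it: P:6>0 S:4>3)
P1→{A,C} P2→{P,S}

Remaining: P1:{A,C} P2:{P,S}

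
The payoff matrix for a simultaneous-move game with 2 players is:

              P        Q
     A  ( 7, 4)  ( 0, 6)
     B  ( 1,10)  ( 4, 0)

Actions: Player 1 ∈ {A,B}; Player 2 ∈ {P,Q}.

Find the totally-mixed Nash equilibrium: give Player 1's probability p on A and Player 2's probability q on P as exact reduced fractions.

p=5/6, q=2/5

P1 indiff ⇒ q·7+(1-q)·0 = q·1+(1-q)·4 ⇒ q(6) = (1-q)(4) ⇒ q = 2/5
P2 indiff ⇒ p·4+(1-p)·10 = p·6+(1-p)·0 ⇒ p(-2) = (1-p)(-10) ⇒ p = 5/6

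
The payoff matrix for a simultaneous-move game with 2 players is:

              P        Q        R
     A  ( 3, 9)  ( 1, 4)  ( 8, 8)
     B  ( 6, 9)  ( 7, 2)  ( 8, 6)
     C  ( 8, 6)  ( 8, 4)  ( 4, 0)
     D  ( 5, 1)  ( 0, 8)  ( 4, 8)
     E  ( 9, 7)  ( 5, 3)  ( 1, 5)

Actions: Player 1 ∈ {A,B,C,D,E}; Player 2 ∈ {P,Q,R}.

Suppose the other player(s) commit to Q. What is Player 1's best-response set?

BR_1 = {C}

u_1(A vs Q) = 1
u_1(B vs Q) = 7
u_1(C vs Q) = 8
u_1(D vs Q) = 0
u_1(E vs Q) = 5
max payoff 8 at {C}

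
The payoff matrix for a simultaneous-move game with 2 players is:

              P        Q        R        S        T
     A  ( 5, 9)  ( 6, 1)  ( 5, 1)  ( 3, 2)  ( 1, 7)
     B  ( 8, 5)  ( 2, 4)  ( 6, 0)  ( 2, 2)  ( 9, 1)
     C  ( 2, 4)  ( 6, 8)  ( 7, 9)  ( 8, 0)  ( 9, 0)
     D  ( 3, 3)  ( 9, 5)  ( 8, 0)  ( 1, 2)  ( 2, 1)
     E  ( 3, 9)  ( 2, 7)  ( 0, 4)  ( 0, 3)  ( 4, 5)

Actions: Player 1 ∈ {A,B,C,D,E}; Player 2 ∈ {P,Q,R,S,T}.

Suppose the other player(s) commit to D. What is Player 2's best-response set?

u_2(P vs D) = 3
u_2(Q vs D) = 5
u_2(R vs D) = 0
u_2(S vs D) = 2
u_2(T vs D) = 1
max payoff 5 at {Q}

BR_2 = {Q}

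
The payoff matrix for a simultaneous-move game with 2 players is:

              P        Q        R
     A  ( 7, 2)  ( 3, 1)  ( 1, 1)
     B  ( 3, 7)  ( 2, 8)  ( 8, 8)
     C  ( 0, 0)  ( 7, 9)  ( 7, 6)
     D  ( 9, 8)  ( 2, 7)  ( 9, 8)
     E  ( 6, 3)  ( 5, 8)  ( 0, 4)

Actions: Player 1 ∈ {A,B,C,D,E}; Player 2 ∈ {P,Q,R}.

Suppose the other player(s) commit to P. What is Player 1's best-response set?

u_1(A vs P) = 7
u_1(B vs P) = 3
u_1(C vs P) = 0
u_1(D vs P) = 9
u_1(E vs P) = 6
max payoff 9 at {D}

argmax u_1 = {D}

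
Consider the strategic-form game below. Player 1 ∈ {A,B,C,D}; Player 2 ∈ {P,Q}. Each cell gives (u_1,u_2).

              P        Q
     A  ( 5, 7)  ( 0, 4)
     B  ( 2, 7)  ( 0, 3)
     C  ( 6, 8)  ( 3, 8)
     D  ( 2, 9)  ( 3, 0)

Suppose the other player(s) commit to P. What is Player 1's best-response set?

argmax u_1 = {C}

u_1(A vs P) = 5
u_1(B vs P) = 2
u_1(C vs P) = 6
u_1(D vs P) = 2
max payoff 6 at {C}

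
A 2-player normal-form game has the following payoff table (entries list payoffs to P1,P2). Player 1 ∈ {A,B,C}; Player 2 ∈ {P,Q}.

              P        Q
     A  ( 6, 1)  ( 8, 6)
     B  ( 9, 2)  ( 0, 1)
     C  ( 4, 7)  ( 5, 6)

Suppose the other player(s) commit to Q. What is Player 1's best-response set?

P1 best: {A}

u_1(A vs Q) = 8
u_1(B vs Q) = 0
u_1(C vs Q) = 5
max payoff 8 at {A}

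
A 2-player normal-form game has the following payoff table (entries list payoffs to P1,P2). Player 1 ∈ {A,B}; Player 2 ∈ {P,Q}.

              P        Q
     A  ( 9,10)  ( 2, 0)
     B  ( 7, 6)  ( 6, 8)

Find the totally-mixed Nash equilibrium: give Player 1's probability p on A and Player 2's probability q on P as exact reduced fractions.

P1 indiff ⇒ q·9+(1-q)·2 = q·7+(1-q)·6 ⇒ q(2) = (1-q)(4) ⇒ q = 2/3
P2 indiff ⇒ p·10+(1-p)·6 = p·0+(1-p)·8 ⇒ p(10) = (1-p)(2) ⇒ p = 1/6

P1 mixes 1/6 on A; P2 mixes 2/3 on P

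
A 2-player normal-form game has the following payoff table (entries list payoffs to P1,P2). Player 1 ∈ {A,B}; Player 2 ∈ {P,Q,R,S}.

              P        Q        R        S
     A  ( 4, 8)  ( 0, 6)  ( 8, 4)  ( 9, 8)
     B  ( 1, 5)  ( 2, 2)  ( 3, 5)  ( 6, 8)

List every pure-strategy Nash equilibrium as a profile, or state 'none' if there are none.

(A,P): NE
(A,Q): not NE [P1→B gives 2>0; P2→S gives 8>6]
(A,R): not NE [P2→S gives 8>4]
(A,S): NE
(B,P): not NE [P1→A gives 4>1; P2→S gives 8>5]
(B,Q): not NE [P2→S gives 8>2]
(B,R): not NE [P1→A gives 8>3; P2→S gives 8>5]
(B,S): not NE [P1→A gives 9>6]

Nash profiles: (A,P), (A,S)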